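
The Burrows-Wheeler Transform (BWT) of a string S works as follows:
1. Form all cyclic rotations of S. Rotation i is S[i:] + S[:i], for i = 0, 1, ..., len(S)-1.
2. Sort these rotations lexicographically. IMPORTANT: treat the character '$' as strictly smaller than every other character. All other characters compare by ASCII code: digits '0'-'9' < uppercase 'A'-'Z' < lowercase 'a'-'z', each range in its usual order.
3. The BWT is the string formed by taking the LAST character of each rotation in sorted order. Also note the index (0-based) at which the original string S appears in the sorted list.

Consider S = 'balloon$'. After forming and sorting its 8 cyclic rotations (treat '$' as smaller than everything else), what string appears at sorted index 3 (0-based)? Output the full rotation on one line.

Answer: lloon$ba

Derivation:
All 8 rotations (rotation i = S[i:]+S[:i]):
  rot[0] = balloon$
  rot[1] = alloon$b
  rot[2] = lloon$ba
  rot[3] = loon$bal
  rot[4] = oon$ball
  rot[5] = on$ballo
  rot[6] = n$balloo
  rot[7] = $balloon
Sorted (with $ < everything):
  sorted[0] = $balloon
  sorted[1] = alloon$b
  sorted[2] = balloon$
  sorted[3] = lloon$ba
  sorted[4] = loon$bal
  sorted[5] = n$balloo
  sorted[6] = on$ballo
  sorted[7] = oon$ball
sorted[3] = lloon$ba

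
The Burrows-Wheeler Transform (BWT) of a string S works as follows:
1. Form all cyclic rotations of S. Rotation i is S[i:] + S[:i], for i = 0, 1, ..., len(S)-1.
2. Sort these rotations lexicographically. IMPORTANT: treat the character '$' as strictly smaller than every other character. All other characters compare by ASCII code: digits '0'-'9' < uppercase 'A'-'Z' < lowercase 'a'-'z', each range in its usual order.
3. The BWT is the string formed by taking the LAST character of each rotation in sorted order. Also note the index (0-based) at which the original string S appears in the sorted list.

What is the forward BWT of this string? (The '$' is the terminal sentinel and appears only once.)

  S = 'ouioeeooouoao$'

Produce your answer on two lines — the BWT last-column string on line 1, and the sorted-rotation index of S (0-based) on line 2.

Answer: oooeuauieo$ooo
10

Derivation:
All 14 rotations (rotation i = S[i:]+S[:i]):
  rot[0] = ouioeeooouoao$
  rot[1] = uioeeooouoao$o
  rot[2] = ioeeooouoao$ou
  rot[3] = oeeooouoao$oui
  rot[4] = eeooouoao$ouio
  rot[5] = eooouoao$ouioe
  rot[6] = ooouoao$ouioee
  rot[7] = oouoao$ouioeeo
  rot[8] = ouoao$ouioeeoo
  rot[9] = uoao$ouioeeooo
  rot[10] = oao$ouioeeooou
  rot[11] = ao$ouioeeooouo
  rot[12] = o$ouioeeooouoa
  rot[13] = $ouioeeooouoao
Sorted (with $ < everything):
  sorted[0] = $ouioeeooouoao  (last char: 'o')
  sorted[1] = ao$ouioeeooouo  (last char: 'o')
  sorted[2] = eeooouoao$ouio  (last char: 'o')
  sorted[3] = eooouoao$ouioe  (last char: 'e')
  sorted[4] = ioeeooouoao$ou  (last char: 'u')
  sorted[5] = o$ouioeeooouoa  (last char: 'a')
  sorted[6] = oao$ouioeeooou  (last char: 'u')
  sorted[7] = oeeooouoao$oui  (last char: 'i')
  sorted[8] = ooouoao$ouioee  (last char: 'e')
  sorted[9] = oouoao$ouioeeo  (last char: 'o')
  sorted[10] = ouioeeooouoao$  (last char: '$')
  sorted[11] = ouoao$ouioeeoo  (last char: 'o')
  sorted[12] = uioeeooouoao$o  (last char: 'o')
  sorted[13] = uoao$ouioeeooo  (last char: 'o')
Last column: oooeuauieo$ooo
Original string S is at sorted index 10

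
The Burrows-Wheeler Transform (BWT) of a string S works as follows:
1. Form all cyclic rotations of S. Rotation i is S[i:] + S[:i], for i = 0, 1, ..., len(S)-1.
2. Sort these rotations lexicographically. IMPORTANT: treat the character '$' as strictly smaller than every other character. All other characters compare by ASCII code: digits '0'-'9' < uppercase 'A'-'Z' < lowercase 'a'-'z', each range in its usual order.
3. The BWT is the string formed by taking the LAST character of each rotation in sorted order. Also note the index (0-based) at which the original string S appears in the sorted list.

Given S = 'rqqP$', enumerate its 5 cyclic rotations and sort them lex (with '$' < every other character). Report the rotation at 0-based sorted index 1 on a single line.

All 5 rotations (rotation i = S[i:]+S[:i]):
  rot[0] = rqqP$
  rot[1] = qqP$r
  rot[2] = qP$rq
  rot[3] = P$rqq
  rot[4] = $rqqP
Sorted (with $ < everything):
  sorted[0] = $rqqP
  sorted[1] = P$rqq
  sorted[2] = qP$rq
  sorted[3] = qqP$r
  sorted[4] = rqqP$
sorted[1] = P$rqq

Answer: P$rqq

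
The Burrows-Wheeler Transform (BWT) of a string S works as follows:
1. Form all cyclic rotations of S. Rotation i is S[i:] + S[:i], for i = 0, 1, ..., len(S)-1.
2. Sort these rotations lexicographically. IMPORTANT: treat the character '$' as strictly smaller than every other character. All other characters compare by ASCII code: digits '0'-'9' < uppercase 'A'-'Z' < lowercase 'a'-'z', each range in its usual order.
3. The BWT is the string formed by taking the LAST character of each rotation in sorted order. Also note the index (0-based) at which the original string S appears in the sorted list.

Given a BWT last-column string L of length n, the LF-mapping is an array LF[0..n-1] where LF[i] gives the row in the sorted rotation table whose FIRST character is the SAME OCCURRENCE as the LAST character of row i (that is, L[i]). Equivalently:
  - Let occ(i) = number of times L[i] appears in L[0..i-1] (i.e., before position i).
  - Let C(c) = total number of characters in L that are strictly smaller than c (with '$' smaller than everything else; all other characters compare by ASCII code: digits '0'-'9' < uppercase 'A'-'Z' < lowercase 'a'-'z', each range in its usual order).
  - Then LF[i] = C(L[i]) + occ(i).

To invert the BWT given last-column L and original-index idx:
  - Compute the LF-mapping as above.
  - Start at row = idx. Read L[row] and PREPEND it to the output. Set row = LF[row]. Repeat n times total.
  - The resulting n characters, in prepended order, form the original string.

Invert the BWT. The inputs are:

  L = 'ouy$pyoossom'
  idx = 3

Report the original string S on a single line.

Answer: opossumyoyo$

Derivation:
LF mapping: 2 9 10 0 6 11 3 4 7 8 5 1
Walk LF starting at row 3, prepending L[row]:
  step 1: row=3, L[3]='$', prepend. Next row=LF[3]=0
  step 2: row=0, L[0]='o', prepend. Next row=LF[0]=2
  step 3: row=2, L[2]='y', prepend. Next row=LF[2]=10
  step 4: row=10, L[10]='o', prepend. Next row=LF[10]=5
  step 5: row=5, L[5]='y', prepend. Next row=LF[5]=11
  step 6: row=11, L[11]='m', prepend. Next row=LF[11]=1
  step 7: row=1, L[1]='u', prepend. Next row=LF[1]=9
  step 8: row=9, L[9]='s', prepend. Next row=LF[9]=8
  step 9: row=8, L[8]='s', prepend. Next row=LF[8]=7
  step 10: row=7, L[7]='o', prepend. Next row=LF[7]=4
  step 11: row=4, L[4]='p', prepend. Next row=LF[4]=6
  step 12: row=6, L[6]='o', prepend. Next row=LF[6]=3
Reversed output: opossumyoyo$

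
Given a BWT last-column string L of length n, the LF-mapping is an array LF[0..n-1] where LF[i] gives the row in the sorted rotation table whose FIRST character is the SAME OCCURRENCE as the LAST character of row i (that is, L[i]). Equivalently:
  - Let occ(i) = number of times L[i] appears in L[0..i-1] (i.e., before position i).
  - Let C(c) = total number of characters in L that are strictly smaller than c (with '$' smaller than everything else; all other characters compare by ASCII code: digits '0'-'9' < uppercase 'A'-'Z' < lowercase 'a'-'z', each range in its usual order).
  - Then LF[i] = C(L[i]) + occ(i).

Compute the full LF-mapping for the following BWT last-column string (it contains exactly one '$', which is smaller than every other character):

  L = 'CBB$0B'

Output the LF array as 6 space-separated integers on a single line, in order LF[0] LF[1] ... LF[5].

Answer: 5 2 3 0 1 4

Derivation:
Char counts: '$':1, '0':1, 'B':3, 'C':1
C (first-col start): C('$')=0, C('0')=1, C('B')=2, C('C')=5
L[0]='C': occ=0, LF[0]=C('C')+0=5+0=5
L[1]='B': occ=0, LF[1]=C('B')+0=2+0=2
L[2]='B': occ=1, LF[2]=C('B')+1=2+1=3
L[3]='$': occ=0, LF[3]=C('$')+0=0+0=0
L[4]='0': occ=0, LF[4]=C('0')+0=1+0=1
L[5]='B': occ=2, LF[5]=C('B')+2=2+2=4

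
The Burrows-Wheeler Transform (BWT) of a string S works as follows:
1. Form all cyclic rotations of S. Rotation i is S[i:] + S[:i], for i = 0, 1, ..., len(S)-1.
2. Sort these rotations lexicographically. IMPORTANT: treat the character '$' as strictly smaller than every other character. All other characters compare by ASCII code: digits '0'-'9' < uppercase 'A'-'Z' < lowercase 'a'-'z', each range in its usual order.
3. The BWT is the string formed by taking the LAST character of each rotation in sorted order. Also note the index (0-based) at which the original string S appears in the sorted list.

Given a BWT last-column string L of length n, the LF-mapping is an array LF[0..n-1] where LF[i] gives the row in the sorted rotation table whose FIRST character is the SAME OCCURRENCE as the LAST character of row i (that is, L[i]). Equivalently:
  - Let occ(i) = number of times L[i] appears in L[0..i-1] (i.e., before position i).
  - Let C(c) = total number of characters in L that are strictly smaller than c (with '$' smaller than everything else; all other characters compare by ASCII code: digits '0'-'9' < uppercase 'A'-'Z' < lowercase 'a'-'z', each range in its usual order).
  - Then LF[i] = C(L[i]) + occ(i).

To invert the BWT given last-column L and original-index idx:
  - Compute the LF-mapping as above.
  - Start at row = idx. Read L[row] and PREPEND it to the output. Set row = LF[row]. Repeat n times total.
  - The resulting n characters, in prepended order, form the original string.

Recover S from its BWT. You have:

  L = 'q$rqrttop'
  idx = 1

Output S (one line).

Answer: otrptrqq$

Derivation:
LF mapping: 3 0 5 4 6 7 8 1 2
Walk LF starting at row 1, prepending L[row]:
  step 1: row=1, L[1]='$', prepend. Next row=LF[1]=0
  step 2: row=0, L[0]='q', prepend. Next row=LF[0]=3
  step 3: row=3, L[3]='q', prepend. Next row=LF[3]=4
  step 4: row=4, L[4]='r', prepend. Next row=LF[4]=6
  step 5: row=6, L[6]='t', prepend. Next row=LF[6]=8
  step 6: row=8, L[8]='p', prepend. Next row=LF[8]=2
  step 7: row=2, L[2]='r', prepend. Next row=LF[2]=5
  step 8: row=5, L[5]='t', prepend. Next row=LF[5]=7
  step 9: row=7, L[7]='o', prepend. Next row=LF[7]=1
Reversed output: otrptrqq$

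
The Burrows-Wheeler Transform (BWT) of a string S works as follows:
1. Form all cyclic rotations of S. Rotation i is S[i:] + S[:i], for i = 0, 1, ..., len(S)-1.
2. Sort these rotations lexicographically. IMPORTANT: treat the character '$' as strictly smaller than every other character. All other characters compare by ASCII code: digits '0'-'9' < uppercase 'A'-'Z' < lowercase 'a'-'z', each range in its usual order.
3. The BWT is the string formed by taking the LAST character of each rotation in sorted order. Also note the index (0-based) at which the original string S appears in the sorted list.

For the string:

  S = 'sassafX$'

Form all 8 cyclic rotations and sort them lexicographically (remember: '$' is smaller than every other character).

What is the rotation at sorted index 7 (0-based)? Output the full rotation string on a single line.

All 8 rotations (rotation i = S[i:]+S[:i]):
  rot[0] = sassafX$
  rot[1] = assafX$s
  rot[2] = ssafX$sa
  rot[3] = safX$sas
  rot[4] = afX$sass
  rot[5] = fX$sassa
  rot[6] = X$sassaf
  rot[7] = $sassafX
Sorted (with $ < everything):
  sorted[0] = $sassafX
  sorted[1] = X$sassaf
  sorted[2] = afX$sass
  sorted[3] = assafX$s
  sorted[4] = fX$sassa
  sorted[5] = safX$sas
  sorted[6] = sassafX$
  sorted[7] = ssafX$sa
sorted[7] = ssafX$sa

Answer: ssafX$sa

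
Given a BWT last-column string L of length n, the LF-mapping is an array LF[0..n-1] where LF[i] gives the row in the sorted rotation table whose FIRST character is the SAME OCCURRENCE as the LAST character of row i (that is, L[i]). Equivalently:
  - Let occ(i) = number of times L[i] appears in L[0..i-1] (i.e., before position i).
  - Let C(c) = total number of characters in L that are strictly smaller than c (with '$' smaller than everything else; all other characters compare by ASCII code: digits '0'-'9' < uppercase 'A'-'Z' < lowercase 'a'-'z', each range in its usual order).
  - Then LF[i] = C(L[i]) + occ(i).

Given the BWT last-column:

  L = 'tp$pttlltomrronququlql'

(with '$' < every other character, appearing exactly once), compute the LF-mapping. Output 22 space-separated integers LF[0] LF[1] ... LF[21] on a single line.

Char counts: '$':1, 'l':4, 'm':1, 'n':1, 'o':2, 'p':2, 'q':3, 'r':2, 't':4, 'u':2
C (first-col start): C('$')=0, C('l')=1, C('m')=5, C('n')=6, C('o')=7, C('p')=9, C('q')=11, C('r')=14, C('t')=16, C('u')=20
L[0]='t': occ=0, LF[0]=C('t')+0=16+0=16
L[1]='p': occ=0, LF[1]=C('p')+0=9+0=9
L[2]='$': occ=0, LF[2]=C('$')+0=0+0=0
L[3]='p': occ=1, LF[3]=C('p')+1=9+1=10
L[4]='t': occ=1, LF[4]=C('t')+1=16+1=17
L[5]='t': occ=2, LF[5]=C('t')+2=16+2=18
L[6]='l': occ=0, LF[6]=C('l')+0=1+0=1
L[7]='l': occ=1, LF[7]=C('l')+1=1+1=2
L[8]='t': occ=3, LF[8]=C('t')+3=16+3=19
L[9]='o': occ=0, LF[9]=C('o')+0=7+0=7
L[10]='m': occ=0, LF[10]=C('m')+0=5+0=5
L[11]='r': occ=0, LF[11]=C('r')+0=14+0=14
L[12]='r': occ=1, LF[12]=C('r')+1=14+1=15
L[13]='o': occ=1, LF[13]=C('o')+1=7+1=8
L[14]='n': occ=0, LF[14]=C('n')+0=6+0=6
L[15]='q': occ=0, LF[15]=C('q')+0=11+0=11
L[16]='u': occ=0, LF[16]=C('u')+0=20+0=20
L[17]='q': occ=1, LF[17]=C('q')+1=11+1=12
L[18]='u': occ=1, LF[18]=C('u')+1=20+1=21
L[19]='l': occ=2, LF[19]=C('l')+2=1+2=3
L[20]='q': occ=2, LF[20]=C('q')+2=11+2=13
L[21]='l': occ=3, LF[21]=C('l')+3=1+3=4

Answer: 16 9 0 10 17 18 1 2 19 7 5 14 15 8 6 11 20 12 21 3 13 4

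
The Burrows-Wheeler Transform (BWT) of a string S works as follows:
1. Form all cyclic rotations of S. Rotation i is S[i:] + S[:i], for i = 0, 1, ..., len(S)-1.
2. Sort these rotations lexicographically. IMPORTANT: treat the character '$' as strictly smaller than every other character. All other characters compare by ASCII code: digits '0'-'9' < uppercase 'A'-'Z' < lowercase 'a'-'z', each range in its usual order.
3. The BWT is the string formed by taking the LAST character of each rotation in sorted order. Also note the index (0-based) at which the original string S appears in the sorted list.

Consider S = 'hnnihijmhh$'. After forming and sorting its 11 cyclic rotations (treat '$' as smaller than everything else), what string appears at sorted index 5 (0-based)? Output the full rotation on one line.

Answer: ihijmhh$hnn

Derivation:
All 11 rotations (rotation i = S[i:]+S[:i]):
  rot[0] = hnnihijmhh$
  rot[1] = nnihijmhh$h
  rot[2] = nihijmhh$hn
  rot[3] = ihijmhh$hnn
  rot[4] = hijmhh$hnni
  rot[5] = ijmhh$hnnih
  rot[6] = jmhh$hnnihi
  rot[7] = mhh$hnnihij
  rot[8] = hh$hnnihijm
  rot[9] = h$hnnihijmh
  rot[10] = $hnnihijmhh
Sorted (with $ < everything):
  sorted[0] = $hnnihijmhh
  sorted[1] = h$hnnihijmh
  sorted[2] = hh$hnnihijm
  sorted[3] = hijmhh$hnni
  sorted[4] = hnnihijmhh$
  sorted[5] = ihijmhh$hnn
  sorted[6] = ijmhh$hnnih
  sorted[7] = jmhh$hnnihi
  sorted[8] = mhh$hnnihij
  sorted[9] = nihijmhh$hn
  sorted[10] = nnihijmhh$h
sorted[5] = ihijmhh$hnn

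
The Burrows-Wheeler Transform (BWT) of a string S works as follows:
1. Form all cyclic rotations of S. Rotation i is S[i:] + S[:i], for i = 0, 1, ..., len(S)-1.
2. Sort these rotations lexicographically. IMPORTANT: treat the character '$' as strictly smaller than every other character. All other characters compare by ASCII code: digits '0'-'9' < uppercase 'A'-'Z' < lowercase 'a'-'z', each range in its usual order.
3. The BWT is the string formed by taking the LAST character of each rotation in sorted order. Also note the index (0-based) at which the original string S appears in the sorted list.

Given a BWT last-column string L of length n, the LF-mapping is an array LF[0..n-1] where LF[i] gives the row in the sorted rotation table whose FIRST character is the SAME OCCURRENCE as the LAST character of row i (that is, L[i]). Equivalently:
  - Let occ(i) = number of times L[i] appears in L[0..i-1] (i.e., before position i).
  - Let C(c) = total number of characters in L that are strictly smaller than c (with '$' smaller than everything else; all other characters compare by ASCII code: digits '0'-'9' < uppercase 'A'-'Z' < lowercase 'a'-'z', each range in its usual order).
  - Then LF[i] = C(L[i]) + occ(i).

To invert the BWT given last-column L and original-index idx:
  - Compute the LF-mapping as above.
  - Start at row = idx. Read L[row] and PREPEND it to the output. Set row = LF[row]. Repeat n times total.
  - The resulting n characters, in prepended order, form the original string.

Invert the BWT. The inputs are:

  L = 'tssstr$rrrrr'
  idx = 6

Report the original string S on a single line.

Answer: rtrsrsrsrrt$

Derivation:
LF mapping: 10 7 8 9 11 1 0 2 3 4 5 6
Walk LF starting at row 6, prepending L[row]:
  step 1: row=6, L[6]='$', prepend. Next row=LF[6]=0
  step 2: row=0, L[0]='t', prepend. Next row=LF[0]=10
  step 3: row=10, L[10]='r', prepend. Next row=LF[10]=5
  step 4: row=5, L[5]='r', prepend. Next row=LF[5]=1
  step 5: row=1, L[1]='s', prepend. Next row=LF[1]=7
  step 6: row=7, L[7]='r', prepend. Next row=LF[7]=2
  step 7: row=2, L[2]='s', prepend. Next row=LF[2]=8
  step 8: row=8, L[8]='r', prepend. Next row=LF[8]=3
  step 9: row=3, L[3]='s', prepend. Next row=LF[3]=9
  step 10: row=9, L[9]='r', prepend. Next row=LF[9]=4
  step 11: row=4, L[4]='t', prepend. Next row=LF[4]=11
  step 12: row=11, L[11]='r', prepend. Next row=LF[11]=6
Reversed output: rtrsrsrsrrt$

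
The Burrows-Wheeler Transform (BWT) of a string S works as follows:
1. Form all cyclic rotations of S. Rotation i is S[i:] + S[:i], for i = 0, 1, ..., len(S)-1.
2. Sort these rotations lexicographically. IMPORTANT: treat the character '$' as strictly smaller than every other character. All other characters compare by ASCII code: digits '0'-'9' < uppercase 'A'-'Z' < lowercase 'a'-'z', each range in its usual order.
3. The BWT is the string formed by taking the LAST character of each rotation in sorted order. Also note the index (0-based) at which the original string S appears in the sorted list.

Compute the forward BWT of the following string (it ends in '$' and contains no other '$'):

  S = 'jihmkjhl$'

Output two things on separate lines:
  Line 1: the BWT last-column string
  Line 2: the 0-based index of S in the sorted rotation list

All 9 rotations (rotation i = S[i:]+S[:i]):
  rot[0] = jihmkjhl$
  rot[1] = ihmkjhl$j
  rot[2] = hmkjhl$ji
  rot[3] = mkjhl$jih
  rot[4] = kjhl$jihm
  rot[5] = jhl$jihmk
  rot[6] = hl$jihmkj
  rot[7] = l$jihmkjh
  rot[8] = $jihmkjhl
Sorted (with $ < everything):
  sorted[0] = $jihmkjhl  (last char: 'l')
  sorted[1] = hl$jihmkj  (last char: 'j')
  sorted[2] = hmkjhl$ji  (last char: 'i')
  sorted[3] = ihmkjhl$j  (last char: 'j')
  sorted[4] = jhl$jihmk  (last char: 'k')
  sorted[5] = jihmkjhl$  (last char: '$')
  sorted[6] = kjhl$jihm  (last char: 'm')
  sorted[7] = l$jihmkjh  (last char: 'h')
  sorted[8] = mkjhl$jih  (last char: 'h')
Last column: ljijk$mhh
Original string S is at sorted index 5

Answer: ljijk$mhh
5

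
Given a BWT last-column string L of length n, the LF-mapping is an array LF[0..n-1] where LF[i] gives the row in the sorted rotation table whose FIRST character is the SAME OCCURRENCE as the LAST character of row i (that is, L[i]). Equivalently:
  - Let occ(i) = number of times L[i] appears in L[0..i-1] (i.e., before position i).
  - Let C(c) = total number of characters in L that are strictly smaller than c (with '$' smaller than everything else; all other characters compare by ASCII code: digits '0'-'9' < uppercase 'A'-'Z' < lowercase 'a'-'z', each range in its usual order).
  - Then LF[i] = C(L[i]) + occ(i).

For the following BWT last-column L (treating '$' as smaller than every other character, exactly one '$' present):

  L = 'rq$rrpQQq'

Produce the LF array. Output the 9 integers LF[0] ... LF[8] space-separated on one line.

Answer: 6 4 0 7 8 3 1 2 5

Derivation:
Char counts: '$':1, 'Q':2, 'p':1, 'q':2, 'r':3
C (first-col start): C('$')=0, C('Q')=1, C('p')=3, C('q')=4, C('r')=6
L[0]='r': occ=0, LF[0]=C('r')+0=6+0=6
L[1]='q': occ=0, LF[1]=C('q')+0=4+0=4
L[2]='$': occ=0, LF[2]=C('$')+0=0+0=0
L[3]='r': occ=1, LF[3]=C('r')+1=6+1=7
L[4]='r': occ=2, LF[4]=C('r')+2=6+2=8
L[5]='p': occ=0, LF[5]=C('p')+0=3+0=3
L[6]='Q': occ=0, LF[6]=C('Q')+0=1+0=1
L[7]='Q': occ=1, LF[7]=C('Q')+1=1+1=2
L[8]='q': occ=1, LF[8]=C('q')+1=4+1=5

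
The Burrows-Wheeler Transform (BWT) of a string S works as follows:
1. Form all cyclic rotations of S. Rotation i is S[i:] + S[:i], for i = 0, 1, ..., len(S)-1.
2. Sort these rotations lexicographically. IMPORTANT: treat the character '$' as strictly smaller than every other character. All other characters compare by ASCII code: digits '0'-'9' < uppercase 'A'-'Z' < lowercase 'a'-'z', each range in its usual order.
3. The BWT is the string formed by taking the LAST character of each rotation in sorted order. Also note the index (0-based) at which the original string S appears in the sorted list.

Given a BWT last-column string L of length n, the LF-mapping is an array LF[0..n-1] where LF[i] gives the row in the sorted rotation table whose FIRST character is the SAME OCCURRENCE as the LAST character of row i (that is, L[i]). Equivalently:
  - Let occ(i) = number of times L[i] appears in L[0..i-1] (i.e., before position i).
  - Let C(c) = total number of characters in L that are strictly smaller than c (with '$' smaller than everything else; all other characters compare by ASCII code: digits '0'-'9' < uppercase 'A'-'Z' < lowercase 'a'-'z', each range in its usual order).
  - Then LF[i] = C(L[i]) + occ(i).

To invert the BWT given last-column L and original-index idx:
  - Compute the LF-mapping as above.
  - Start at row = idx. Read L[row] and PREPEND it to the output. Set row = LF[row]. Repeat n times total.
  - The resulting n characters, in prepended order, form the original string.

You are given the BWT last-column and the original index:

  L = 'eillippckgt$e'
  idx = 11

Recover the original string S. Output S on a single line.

LF mapping: 2 5 8 9 6 10 11 1 7 4 12 0 3
Walk LF starting at row 11, prepending L[row]:
  step 1: row=11, L[11]='$', prepend. Next row=LF[11]=0
  step 2: row=0, L[0]='e', prepend. Next row=LF[0]=2
  step 3: row=2, L[2]='l', prepend. Next row=LF[2]=8
  step 4: row=8, L[8]='k', prepend. Next row=LF[8]=7
  step 5: row=7, L[7]='c', prepend. Next row=LF[7]=1
  step 6: row=1, L[1]='i', prepend. Next row=LF[1]=5
  step 7: row=5, L[5]='p', prepend. Next row=LF[5]=10
  step 8: row=10, L[10]='t', prepend. Next row=LF[10]=12
  step 9: row=12, L[12]='e', prepend. Next row=LF[12]=3
  step 10: row=3, L[3]='l', prepend. Next row=LF[3]=9
  step 11: row=9, L[9]='g', prepend. Next row=LF[9]=4
  step 12: row=4, L[4]='i', prepend. Next row=LF[4]=6
  step 13: row=6, L[6]='p', prepend. Next row=LF[6]=11
Reversed output: pigletpickle$

Answer: pigletpickle$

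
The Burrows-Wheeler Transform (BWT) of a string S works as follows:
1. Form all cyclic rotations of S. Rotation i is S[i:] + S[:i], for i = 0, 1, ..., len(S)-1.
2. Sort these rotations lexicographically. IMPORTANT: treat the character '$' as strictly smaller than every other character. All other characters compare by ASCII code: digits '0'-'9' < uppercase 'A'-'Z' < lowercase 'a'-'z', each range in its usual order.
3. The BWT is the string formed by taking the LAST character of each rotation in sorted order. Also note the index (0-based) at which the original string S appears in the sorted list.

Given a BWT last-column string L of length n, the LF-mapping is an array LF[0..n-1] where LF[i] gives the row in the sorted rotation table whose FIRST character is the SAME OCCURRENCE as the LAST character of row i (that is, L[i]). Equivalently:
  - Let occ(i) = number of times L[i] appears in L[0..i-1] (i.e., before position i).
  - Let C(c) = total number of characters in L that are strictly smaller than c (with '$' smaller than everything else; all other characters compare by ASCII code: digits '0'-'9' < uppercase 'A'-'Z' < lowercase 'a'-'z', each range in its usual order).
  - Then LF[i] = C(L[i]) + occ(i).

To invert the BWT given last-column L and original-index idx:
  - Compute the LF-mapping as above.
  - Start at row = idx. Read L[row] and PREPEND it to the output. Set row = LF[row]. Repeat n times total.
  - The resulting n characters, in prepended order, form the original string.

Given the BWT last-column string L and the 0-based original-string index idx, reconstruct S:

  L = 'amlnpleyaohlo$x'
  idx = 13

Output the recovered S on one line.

LF mapping: 1 8 5 9 12 6 3 14 2 10 4 7 11 0 13
Walk LF starting at row 13, prepending L[row]:
  step 1: row=13, L[13]='$', prepend. Next row=LF[13]=0
  step 2: row=0, L[0]='a', prepend. Next row=LF[0]=1
  step 3: row=1, L[1]='m', prepend. Next row=LF[1]=8
  step 4: row=8, L[8]='a', prepend. Next row=LF[8]=2
  step 5: row=2, L[2]='l', prepend. Next row=LF[2]=5
  step 6: row=5, L[5]='l', prepend. Next row=LF[5]=6
  step 7: row=6, L[6]='e', prepend. Next row=LF[6]=3
  step 8: row=3, L[3]='n', prepend. Next row=LF[3]=9
  step 9: row=9, L[9]='o', prepend. Next row=LF[9]=10
  step 10: row=10, L[10]='h', prepend. Next row=LF[10]=4
  step 11: row=4, L[4]='p', prepend. Next row=LF[4]=12
  step 12: row=12, L[12]='o', prepend. Next row=LF[12]=11
  step 13: row=11, L[11]='l', prepend. Next row=LF[11]=7
  step 14: row=7, L[7]='y', prepend. Next row=LF[7]=14
  step 15: row=14, L[14]='x', prepend. Next row=LF[14]=13
Reversed output: xylophonellama$

Answer: xylophonellama$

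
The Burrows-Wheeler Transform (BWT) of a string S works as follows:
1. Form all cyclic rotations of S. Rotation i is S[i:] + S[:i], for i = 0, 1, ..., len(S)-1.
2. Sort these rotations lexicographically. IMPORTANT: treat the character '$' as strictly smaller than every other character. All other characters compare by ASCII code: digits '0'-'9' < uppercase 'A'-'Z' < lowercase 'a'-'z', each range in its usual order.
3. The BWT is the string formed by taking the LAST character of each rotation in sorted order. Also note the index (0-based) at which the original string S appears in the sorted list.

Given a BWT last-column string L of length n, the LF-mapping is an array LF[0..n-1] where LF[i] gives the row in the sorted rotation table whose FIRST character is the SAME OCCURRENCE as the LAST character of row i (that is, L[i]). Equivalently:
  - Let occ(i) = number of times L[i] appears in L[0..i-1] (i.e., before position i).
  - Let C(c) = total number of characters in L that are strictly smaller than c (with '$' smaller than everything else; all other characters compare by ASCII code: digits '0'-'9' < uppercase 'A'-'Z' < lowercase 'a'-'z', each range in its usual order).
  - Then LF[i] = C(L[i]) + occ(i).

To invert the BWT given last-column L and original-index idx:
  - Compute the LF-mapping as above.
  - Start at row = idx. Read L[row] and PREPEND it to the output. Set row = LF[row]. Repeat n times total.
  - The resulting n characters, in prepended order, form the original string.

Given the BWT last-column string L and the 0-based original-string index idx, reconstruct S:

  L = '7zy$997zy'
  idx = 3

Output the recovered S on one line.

Answer: 99y7yzz7$

Derivation:
LF mapping: 1 7 5 0 3 4 2 8 6
Walk LF starting at row 3, prepending L[row]:
  step 1: row=3, L[3]='$', prepend. Next row=LF[3]=0
  step 2: row=0, L[0]='7', prepend. Next row=LF[0]=1
  step 3: row=1, L[1]='z', prepend. Next row=LF[1]=7
  step 4: row=7, L[7]='z', prepend. Next row=LF[7]=8
  step 5: row=8, L[8]='y', prepend. Next row=LF[8]=6
  step 6: row=6, L[6]='7', prepend. Next row=LF[6]=2
  step 7: row=2, L[2]='y', prepend. Next row=LF[2]=5
  step 8: row=5, L[5]='9', prepend. Next row=LF[5]=4
  step 9: row=4, L[4]='9', prepend. Next row=LF[4]=3
Reversed output: 99y7yzz7$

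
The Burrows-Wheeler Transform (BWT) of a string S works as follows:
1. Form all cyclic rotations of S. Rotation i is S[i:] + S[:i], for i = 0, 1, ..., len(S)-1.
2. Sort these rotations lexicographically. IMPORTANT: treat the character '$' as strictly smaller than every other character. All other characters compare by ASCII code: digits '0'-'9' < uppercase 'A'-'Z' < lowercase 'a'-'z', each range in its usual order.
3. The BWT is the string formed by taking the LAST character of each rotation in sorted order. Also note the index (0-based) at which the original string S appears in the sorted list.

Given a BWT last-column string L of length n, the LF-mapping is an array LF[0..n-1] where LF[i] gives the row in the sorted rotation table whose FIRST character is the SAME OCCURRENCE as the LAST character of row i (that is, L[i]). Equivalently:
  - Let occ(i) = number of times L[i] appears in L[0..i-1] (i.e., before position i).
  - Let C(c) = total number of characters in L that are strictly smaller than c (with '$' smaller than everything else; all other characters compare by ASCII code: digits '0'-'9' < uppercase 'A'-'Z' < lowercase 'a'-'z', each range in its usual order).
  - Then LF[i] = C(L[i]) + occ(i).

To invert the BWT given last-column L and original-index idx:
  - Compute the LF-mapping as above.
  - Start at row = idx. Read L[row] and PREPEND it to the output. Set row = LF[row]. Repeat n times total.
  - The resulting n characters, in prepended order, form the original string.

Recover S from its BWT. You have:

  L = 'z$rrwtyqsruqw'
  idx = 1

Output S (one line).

LF mapping: 12 0 3 4 9 7 11 1 6 5 8 2 10
Walk LF starting at row 1, prepending L[row]:
  step 1: row=1, L[1]='$', prepend. Next row=LF[1]=0
  step 2: row=0, L[0]='z', prepend. Next row=LF[0]=12
  step 3: row=12, L[12]='w', prepend. Next row=LF[12]=10
  step 4: row=10, L[10]='u', prepend. Next row=LF[10]=8
  step 5: row=8, L[8]='s', prepend. Next row=LF[8]=6
  step 6: row=6, L[6]='y', prepend. Next row=LF[6]=11
  step 7: row=11, L[11]='q', prepend. Next row=LF[11]=2
  step 8: row=2, L[2]='r', prepend. Next row=LF[2]=3
  step 9: row=3, L[3]='r', prepend. Next row=LF[3]=4
  step 10: row=4, L[4]='w', prepend. Next row=LF[4]=9
  step 11: row=9, L[9]='r', prepend. Next row=LF[9]=5
  step 12: row=5, L[5]='t', prepend. Next row=LF[5]=7
  step 13: row=7, L[7]='q', prepend. Next row=LF[7]=1
Reversed output: qtrwrrqysuwz$

Answer: qtrwrrqysuwz$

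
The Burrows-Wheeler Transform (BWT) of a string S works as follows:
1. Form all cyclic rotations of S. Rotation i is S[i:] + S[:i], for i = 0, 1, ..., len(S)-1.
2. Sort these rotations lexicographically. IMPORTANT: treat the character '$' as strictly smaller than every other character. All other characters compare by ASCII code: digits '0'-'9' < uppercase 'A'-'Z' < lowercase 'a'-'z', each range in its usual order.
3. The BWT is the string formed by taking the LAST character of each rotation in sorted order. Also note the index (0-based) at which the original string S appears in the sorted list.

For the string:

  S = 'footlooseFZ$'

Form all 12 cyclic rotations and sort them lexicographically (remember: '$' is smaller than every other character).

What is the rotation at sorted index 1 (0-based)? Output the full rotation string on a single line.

Answer: FZ$footloose

Derivation:
All 12 rotations (rotation i = S[i:]+S[:i]):
  rot[0] = footlooseFZ$
  rot[1] = ootlooseFZ$f
  rot[2] = otlooseFZ$fo
  rot[3] = tlooseFZ$foo
  rot[4] = looseFZ$foot
  rot[5] = ooseFZ$footl
  rot[6] = oseFZ$footlo
  rot[7] = seFZ$footloo
  rot[8] = eFZ$footloos
  rot[9] = FZ$footloose
  rot[10] = Z$footlooseF
  rot[11] = $footlooseFZ
Sorted (with $ < everything):
  sorted[0] = $footlooseFZ
  sorted[1] = FZ$footloose
  sorted[2] = Z$footlooseF
  sorted[3] = eFZ$footloos
  sorted[4] = footlooseFZ$
  sorted[5] = looseFZ$foot
  sorted[6] = ooseFZ$footl
  sorted[7] = ootlooseFZ$f
  sorted[8] = oseFZ$footlo
  sorted[9] = otlooseFZ$fo
  sorted[10] = seFZ$footloo
  sorted[11] = tlooseFZ$foo
sorted[1] = FZ$footloose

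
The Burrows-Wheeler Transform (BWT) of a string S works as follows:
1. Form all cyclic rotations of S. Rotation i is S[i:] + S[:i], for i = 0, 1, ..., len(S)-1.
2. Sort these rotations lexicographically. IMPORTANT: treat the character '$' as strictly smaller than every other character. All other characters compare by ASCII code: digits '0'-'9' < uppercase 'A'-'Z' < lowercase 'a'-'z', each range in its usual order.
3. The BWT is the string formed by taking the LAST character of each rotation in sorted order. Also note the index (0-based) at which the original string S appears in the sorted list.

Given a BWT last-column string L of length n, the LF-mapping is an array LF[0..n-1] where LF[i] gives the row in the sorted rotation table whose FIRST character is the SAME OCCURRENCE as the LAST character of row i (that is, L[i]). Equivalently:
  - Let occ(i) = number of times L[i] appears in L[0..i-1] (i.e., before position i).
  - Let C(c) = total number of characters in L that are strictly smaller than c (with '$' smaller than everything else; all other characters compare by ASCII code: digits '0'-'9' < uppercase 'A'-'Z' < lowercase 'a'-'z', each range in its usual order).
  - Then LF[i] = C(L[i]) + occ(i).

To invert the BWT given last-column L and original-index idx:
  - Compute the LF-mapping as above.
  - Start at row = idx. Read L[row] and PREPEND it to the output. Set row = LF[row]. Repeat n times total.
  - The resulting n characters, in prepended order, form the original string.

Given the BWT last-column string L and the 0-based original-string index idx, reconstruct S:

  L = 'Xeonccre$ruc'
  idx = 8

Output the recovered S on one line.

Answer: occurrenceX$

Derivation:
LF mapping: 1 5 8 7 2 3 9 6 0 10 11 4
Walk LF starting at row 8, prepending L[row]:
  step 1: row=8, L[8]='$', prepend. Next row=LF[8]=0
  step 2: row=0, L[0]='X', prepend. Next row=LF[0]=1
  step 3: row=1, L[1]='e', prepend. Next row=LF[1]=5
  step 4: row=5, L[5]='c', prepend. Next row=LF[5]=3
  step 5: row=3, L[3]='n', prepend. Next row=LF[3]=7
  step 6: row=7, L[7]='e', prepend. Next row=LF[7]=6
  step 7: row=6, L[6]='r', prepend. Next row=LF[6]=9
  step 8: row=9, L[9]='r', prepend. Next row=LF[9]=10
  step 9: row=10, L[10]='u', prepend. Next row=LF[10]=11
  step 10: row=11, L[11]='c', prepend. Next row=LF[11]=4
  step 11: row=4, L[4]='c', prepend. Next row=LF[4]=2
  step 12: row=2, L[2]='o', prepend. Next row=LF[2]=8
Reversed output: occurrenceX$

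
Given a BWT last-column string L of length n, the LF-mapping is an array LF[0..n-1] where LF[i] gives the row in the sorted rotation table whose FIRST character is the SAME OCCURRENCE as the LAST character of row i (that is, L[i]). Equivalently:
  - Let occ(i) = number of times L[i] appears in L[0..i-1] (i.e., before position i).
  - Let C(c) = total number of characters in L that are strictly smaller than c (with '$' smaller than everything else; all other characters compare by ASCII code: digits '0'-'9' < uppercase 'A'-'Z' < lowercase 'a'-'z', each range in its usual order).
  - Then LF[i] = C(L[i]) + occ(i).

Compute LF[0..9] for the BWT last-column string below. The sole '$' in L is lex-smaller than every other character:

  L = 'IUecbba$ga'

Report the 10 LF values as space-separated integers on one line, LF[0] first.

Answer: 1 2 8 7 5 6 3 0 9 4

Derivation:
Char counts: '$':1, 'I':1, 'U':1, 'a':2, 'b':2, 'c':1, 'e':1, 'g':1
C (first-col start): C('$')=0, C('I')=1, C('U')=2, C('a')=3, C('b')=5, C('c')=7, C('e')=8, C('g')=9
L[0]='I': occ=0, LF[0]=C('I')+0=1+0=1
L[1]='U': occ=0, LF[1]=C('U')+0=2+0=2
L[2]='e': occ=0, LF[2]=C('e')+0=8+0=8
L[3]='c': occ=0, LF[3]=C('c')+0=7+0=7
L[4]='b': occ=0, LF[4]=C('b')+0=5+0=5
L[5]='b': occ=1, LF[5]=C('b')+1=5+1=6
L[6]='a': occ=0, LF[6]=C('a')+0=3+0=3
L[7]='$': occ=0, LF[7]=C('$')+0=0+0=0
L[8]='g': occ=0, LF[8]=C('g')+0=9+0=9
L[9]='a': occ=1, LF[9]=C('a')+1=3+1=4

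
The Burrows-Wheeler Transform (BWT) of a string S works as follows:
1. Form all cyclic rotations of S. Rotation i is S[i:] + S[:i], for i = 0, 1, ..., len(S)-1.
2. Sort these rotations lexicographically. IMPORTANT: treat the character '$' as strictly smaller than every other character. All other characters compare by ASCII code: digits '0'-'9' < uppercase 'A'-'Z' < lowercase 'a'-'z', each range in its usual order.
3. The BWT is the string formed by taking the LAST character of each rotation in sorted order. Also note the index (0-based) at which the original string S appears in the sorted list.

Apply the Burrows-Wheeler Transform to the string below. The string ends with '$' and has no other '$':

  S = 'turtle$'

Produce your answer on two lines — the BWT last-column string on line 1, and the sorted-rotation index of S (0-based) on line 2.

Answer: eltur$t
5

Derivation:
All 7 rotations (rotation i = S[i:]+S[:i]):
  rot[0] = turtle$
  rot[1] = urtle$t
  rot[2] = rtle$tu
  rot[3] = tle$tur
  rot[4] = le$turt
  rot[5] = e$turtl
  rot[6] = $turtle
Sorted (with $ < everything):
  sorted[0] = $turtle  (last char: 'e')
  sorted[1] = e$turtl  (last char: 'l')
  sorted[2] = le$turt  (last char: 't')
  sorted[3] = rtle$tu  (last char: 'u')
  sorted[4] = tle$tur  (last char: 'r')
  sorted[5] = turtle$  (last char: '$')
  sorted[6] = urtle$t  (last char: 't')
Last column: eltur$t
Original string S is at sorted index 5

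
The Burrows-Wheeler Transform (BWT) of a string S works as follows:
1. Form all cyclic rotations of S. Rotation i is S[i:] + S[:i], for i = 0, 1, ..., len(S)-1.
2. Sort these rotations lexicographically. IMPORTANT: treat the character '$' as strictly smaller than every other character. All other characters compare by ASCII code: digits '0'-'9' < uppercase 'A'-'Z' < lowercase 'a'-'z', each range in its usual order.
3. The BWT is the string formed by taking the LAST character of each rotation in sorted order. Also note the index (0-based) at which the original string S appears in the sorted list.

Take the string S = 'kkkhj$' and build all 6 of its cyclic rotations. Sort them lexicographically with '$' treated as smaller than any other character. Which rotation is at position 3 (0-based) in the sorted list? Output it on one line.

Answer: khj$kk

Derivation:
All 6 rotations (rotation i = S[i:]+S[:i]):
  rot[0] = kkkhj$
  rot[1] = kkhj$k
  rot[2] = khj$kk
  rot[3] = hj$kkk
  rot[4] = j$kkkh
  rot[5] = $kkkhj
Sorted (with $ < everything):
  sorted[0] = $kkkhj
  sorted[1] = hj$kkk
  sorted[2] = j$kkkh
  sorted[3] = khj$kk
  sorted[4] = kkhj$k
  sorted[5] = kkkhj$
sorted[3] = khj$kk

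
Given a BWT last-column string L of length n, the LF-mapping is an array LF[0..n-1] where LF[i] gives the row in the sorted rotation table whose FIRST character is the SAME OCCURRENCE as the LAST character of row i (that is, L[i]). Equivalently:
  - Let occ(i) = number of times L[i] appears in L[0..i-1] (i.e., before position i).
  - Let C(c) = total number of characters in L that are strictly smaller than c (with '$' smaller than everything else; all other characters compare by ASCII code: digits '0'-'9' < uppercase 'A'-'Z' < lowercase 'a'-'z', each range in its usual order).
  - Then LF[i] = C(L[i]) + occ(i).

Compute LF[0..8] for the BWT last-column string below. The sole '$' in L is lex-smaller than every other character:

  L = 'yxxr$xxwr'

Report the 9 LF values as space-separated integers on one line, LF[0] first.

Answer: 8 4 5 1 0 6 7 3 2

Derivation:
Char counts: '$':1, 'r':2, 'w':1, 'x':4, 'y':1
C (first-col start): C('$')=0, C('r')=1, C('w')=3, C('x')=4, C('y')=8
L[0]='y': occ=0, LF[0]=C('y')+0=8+0=8
L[1]='x': occ=0, LF[1]=C('x')+0=4+0=4
L[2]='x': occ=1, LF[2]=C('x')+1=4+1=5
L[3]='r': occ=0, LF[3]=C('r')+0=1+0=1
L[4]='$': occ=0, LF[4]=C('$')+0=0+0=0
L[5]='x': occ=2, LF[5]=C('x')+2=4+2=6
L[6]='x': occ=3, LF[6]=C('x')+3=4+3=7
L[7]='w': occ=0, LF[7]=C('w')+0=3+0=3
L[8]='r': occ=1, LF[8]=C('r')+1=1+1=2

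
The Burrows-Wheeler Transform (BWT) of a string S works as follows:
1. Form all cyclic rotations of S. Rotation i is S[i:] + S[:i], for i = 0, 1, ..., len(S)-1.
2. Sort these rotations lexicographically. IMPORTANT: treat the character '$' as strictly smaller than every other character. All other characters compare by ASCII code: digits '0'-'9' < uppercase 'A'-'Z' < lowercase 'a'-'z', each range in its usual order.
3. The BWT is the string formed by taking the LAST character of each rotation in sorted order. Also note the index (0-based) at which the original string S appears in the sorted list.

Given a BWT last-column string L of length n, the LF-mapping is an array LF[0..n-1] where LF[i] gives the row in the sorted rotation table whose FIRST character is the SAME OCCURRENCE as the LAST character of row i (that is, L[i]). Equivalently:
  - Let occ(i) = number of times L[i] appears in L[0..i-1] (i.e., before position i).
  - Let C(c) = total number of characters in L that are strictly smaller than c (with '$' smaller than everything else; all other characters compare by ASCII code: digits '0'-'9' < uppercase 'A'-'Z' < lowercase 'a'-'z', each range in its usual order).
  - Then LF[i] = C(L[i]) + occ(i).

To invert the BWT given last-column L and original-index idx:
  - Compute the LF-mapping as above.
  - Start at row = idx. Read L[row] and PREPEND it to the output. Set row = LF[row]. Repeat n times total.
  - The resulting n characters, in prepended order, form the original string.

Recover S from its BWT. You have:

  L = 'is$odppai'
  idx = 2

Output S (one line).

Answer: disappoi$

Derivation:
LF mapping: 3 8 0 5 2 6 7 1 4
Walk LF starting at row 2, prepending L[row]:
  step 1: row=2, L[2]='$', prepend. Next row=LF[2]=0
  step 2: row=0, L[0]='i', prepend. Next row=LF[0]=3
  step 3: row=3, L[3]='o', prepend. Next row=LF[3]=5
  step 4: row=5, L[5]='p', prepend. Next row=LF[5]=6
  step 5: row=6, L[6]='p', prepend. Next row=LF[6]=7
  step 6: row=7, L[7]='a', prepend. Next row=LF[7]=1
  step 7: row=1, L[1]='s', prepend. Next row=LF[1]=8
  step 8: row=8, L[8]='i', prepend. Next row=LF[8]=4
  step 9: row=4, L[4]='d', prepend. Next row=LF[4]=2
Reversed output: disappoi$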